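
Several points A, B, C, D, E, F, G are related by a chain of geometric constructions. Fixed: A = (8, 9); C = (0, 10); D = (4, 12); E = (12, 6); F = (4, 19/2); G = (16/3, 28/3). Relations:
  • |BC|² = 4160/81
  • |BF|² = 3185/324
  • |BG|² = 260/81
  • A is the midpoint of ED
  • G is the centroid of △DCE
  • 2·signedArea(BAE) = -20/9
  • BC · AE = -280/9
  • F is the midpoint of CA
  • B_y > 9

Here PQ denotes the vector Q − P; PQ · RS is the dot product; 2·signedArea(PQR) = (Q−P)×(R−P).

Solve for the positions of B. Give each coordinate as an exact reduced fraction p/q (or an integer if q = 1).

B = (64/9, 82/9)

1. B_x = 64/9  [2·signedArea(BAE) = -20/9 ∩ BC · AE = -280/9]
2. B_y = 82/9  [2·signedArea(BAE) = -20/9 ∩ BC · AE = -280/9]
   → B = (64/9, 82/9)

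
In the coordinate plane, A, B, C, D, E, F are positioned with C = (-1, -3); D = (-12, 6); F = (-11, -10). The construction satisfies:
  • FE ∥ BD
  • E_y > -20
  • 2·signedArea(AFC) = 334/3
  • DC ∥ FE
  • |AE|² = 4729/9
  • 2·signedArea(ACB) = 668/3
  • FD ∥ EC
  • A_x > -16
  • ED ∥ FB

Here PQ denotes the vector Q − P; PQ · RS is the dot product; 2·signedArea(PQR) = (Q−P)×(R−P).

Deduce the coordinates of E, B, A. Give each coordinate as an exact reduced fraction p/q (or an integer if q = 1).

1. E_x = 0  [FD ∥ EC ∩ DC ∥ FE]
2. E_y = -19  [FD ∥ EC ∩ DC ∥ FE]
   → E = (0, -19)
3. B_x = -23  [FE ∥ BD ∩ ED ∥ FB]
4. B_y = 15  [FE ∥ BD ∩ ED ∥ FB]
   → B = (-23, 15)
5. A_x = -15  [2·signedArea(ACB) = 668/3 ∩ 2·signedArea(AFC) = 334/3]
6. A_y = -5/3  [2·signedArea(ACB) = 668/3 ∩ 2·signedArea(AFC) = 334/3]
   → A = (-15, -5/3)

A = (-15, -5/3)
B = (-23, 15)
E = (0, -19)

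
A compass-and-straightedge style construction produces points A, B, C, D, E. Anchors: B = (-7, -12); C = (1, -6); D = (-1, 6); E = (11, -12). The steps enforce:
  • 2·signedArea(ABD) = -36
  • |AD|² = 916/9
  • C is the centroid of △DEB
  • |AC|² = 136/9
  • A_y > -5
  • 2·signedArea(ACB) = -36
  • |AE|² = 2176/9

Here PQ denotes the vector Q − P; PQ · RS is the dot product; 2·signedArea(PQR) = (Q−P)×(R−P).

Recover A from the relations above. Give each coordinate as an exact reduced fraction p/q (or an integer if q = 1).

A = (-7/3, -4)

1. A_x = -7/3  [2·signedArea(ACB) = -36 ∩ 2·signedArea(ABD) = -36]
2. A_y = -4  [2·signedArea(ACB) = -36 ∩ 2·signedArea(ABD) = -36]
   → A = (-7/3, -4)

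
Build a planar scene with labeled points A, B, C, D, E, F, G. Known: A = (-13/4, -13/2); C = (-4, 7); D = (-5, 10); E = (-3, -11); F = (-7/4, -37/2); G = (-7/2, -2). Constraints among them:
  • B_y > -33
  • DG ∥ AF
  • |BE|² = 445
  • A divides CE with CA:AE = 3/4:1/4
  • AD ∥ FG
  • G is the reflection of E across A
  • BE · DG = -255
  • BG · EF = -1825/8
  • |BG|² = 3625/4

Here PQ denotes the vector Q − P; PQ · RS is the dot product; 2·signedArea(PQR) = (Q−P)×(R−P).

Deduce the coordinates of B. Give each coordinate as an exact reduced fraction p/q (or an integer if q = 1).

B = (-1, -32)

1. B_x = -1  [BG · EF = -1825/8 ∩ BE · DG = -255]
2. B_y = -32  [BG · EF = -1825/8 ∩ BE · DG = -255]
   → B = (-1, -32)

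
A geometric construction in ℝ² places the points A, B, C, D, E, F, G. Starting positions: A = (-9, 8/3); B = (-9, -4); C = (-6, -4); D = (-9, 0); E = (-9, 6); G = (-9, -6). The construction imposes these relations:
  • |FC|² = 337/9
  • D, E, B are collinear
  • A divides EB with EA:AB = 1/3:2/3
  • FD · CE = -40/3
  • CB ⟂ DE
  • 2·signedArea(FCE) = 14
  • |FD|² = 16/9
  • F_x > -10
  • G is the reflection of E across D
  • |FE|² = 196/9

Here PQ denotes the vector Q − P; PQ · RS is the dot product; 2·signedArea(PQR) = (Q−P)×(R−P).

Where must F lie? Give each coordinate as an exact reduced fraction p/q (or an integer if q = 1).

F = (-9, 4/3)

1. F_x = -9  [2·signedArea(FCE) = 14 ∩ FD · CE = -40/3]
2. F_y = 4/3  [2·signedArea(FCE) = 14 ∩ FD · CE = -40/3]
   → F = (-9, 4/3)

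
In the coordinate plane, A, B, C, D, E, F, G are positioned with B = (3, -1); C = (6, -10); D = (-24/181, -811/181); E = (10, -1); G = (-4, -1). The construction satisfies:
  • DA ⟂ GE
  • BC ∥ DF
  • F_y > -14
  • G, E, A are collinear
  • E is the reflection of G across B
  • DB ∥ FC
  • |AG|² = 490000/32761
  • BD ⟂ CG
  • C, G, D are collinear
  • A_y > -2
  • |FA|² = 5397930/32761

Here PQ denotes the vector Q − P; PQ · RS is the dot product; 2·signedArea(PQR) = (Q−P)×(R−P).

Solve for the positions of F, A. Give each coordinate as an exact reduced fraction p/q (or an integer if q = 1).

A = (-24/181, -1)
F = (519/181, -2440/181)

1. F_x = 519/181  [DB ∥ FC ∩ BC ∥ DF]
2. F_y = -2440/181  [DB ∥ FC ∩ BC ∥ DF]
   → F = (519/181, -2440/181)
3. A_x = -24/181  [G, E, A are collinear ∩ DA ⟂ GE]
4. A_y = -1  [G, E, A are collinear ∩ DA ⟂ GE]
   → A = (-24/181, -1)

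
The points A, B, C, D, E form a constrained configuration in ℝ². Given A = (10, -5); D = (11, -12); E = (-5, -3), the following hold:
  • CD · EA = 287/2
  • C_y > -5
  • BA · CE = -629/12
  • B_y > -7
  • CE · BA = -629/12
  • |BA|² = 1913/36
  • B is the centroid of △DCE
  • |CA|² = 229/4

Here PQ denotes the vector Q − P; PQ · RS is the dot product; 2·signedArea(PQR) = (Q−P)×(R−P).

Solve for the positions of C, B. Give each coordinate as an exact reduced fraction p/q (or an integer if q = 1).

1. C_x = 5/2  [line -15·x + 2·y + 91/2 = 0 ∩ |CA|² = 229/4]
2. C_y = -4  [line -15·x + 2·y + 91/2 = 0 ∩ |CA|² = 229/4]
   → C = (5/2, -4)
3. B_x = 17/6  [B is the centroid of △DCE]
4. B_y = -19/3  [B is the centroid of △DCE]
   → B = (17/6, -19/3)

B = (17/6, -19/3)
C = (5/2, -4)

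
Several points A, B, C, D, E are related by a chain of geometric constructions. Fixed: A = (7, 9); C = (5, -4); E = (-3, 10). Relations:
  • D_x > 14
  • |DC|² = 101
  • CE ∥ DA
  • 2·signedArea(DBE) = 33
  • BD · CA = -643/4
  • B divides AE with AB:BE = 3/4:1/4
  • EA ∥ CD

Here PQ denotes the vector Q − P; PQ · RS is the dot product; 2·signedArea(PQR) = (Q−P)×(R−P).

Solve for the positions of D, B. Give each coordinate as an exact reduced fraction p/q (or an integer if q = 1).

B = (-1/2, 39/4)
D = (15, -5)

1. D_x = 15  [CE ∥ DA ∩ EA ∥ CD]
2. D_y = -5  [CE ∥ DA ∩ EA ∥ CD]
   → D = (15, -5)
3. B_x = -1/2  [B divides AE with AB:BE = 3/4:1/4]
4. B_y = 39/4  [B divides AE with AB:BE = 3/4:1/4]
   → B = (-1/2, 39/4)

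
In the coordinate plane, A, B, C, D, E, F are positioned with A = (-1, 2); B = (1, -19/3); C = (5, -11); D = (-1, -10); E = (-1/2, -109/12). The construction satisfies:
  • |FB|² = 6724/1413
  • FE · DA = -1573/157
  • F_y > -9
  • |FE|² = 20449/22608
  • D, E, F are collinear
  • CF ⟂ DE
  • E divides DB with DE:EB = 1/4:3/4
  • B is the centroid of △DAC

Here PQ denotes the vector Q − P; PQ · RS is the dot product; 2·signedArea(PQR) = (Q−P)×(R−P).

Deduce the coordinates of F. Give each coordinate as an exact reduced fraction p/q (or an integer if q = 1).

F = (-7/157, -1295/157)

1. F_x = -7/157  [D, E, F are collinear ∩ CF ⟂ DE]
2. F_y = -1295/157  [D, E, F are collinear ∩ CF ⟂ DE]
   → F = (-7/157, -1295/157)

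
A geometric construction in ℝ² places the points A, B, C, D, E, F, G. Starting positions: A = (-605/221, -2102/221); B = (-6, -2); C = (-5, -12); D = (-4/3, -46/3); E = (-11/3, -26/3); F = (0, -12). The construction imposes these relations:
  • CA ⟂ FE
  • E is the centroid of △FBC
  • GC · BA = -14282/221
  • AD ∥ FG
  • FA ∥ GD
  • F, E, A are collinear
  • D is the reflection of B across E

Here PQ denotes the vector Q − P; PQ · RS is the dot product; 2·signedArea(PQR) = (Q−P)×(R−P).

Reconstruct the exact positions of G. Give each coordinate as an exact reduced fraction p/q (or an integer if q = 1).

1. G_x = 931/663  [FA ∥ GD ∩ AD ∥ FG]
2. G_y = -11816/663  [FA ∥ GD ∩ AD ∥ FG]
   → G = (931/663, -11816/663)

G = (931/663, -11816/663)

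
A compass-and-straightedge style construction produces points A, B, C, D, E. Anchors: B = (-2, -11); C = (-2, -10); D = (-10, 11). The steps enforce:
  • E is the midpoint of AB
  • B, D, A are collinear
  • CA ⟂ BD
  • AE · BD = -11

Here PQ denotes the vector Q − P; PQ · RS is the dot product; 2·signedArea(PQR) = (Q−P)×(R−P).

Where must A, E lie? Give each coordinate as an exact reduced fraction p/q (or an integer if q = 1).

1. A_x = -318/137  [B, D, A are collinear ∩ CA ⟂ BD]
2. A_y = -1386/137  [B, D, A are collinear ∩ CA ⟂ BD]
   → A = (-318/137, -1386/137)
3. E_x = -296/137  [E is the midpoint of AB]
4. E_y = -2893/274  [E is the midpoint of AB]
   → E = (-296/137, -2893/274)

A = (-318/137, -1386/137)
E = (-296/137, -2893/274)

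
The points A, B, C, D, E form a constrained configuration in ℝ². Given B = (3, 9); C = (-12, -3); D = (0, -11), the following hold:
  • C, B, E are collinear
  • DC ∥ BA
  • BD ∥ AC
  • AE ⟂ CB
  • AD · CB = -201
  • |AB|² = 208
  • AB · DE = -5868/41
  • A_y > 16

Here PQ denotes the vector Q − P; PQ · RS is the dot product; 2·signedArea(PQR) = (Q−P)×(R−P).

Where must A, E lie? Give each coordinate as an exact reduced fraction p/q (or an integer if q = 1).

A = (-9, 17)
E = (-17/41, 257/41)

1. A_x = -9  [BD ∥ AC ∩ DC ∥ BA]
2. A_y = 17  [BD ∥ AC ∩ DC ∥ BA]
   → A = (-9, 17)
3. E_x = -17/41  [C, B, E are collinear ∩ AE ⟂ CB]
4. E_y = 257/41  [C, B, E are collinear ∩ AE ⟂ CB]
   → E = (-17/41, 257/41)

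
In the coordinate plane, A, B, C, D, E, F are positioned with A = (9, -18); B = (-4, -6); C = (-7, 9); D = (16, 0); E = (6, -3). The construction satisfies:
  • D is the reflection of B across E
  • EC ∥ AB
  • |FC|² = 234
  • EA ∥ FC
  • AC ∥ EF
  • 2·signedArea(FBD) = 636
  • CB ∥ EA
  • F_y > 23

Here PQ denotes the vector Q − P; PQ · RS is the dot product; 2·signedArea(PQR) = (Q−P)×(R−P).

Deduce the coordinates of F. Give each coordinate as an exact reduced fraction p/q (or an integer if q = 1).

F = (-10, 24)

1. F_x = -10  [EA ∥ FC ∩ AC ∥ EF]
2. F_y = 24  [EA ∥ FC ∩ AC ∥ EF]
   → F = (-10, 24)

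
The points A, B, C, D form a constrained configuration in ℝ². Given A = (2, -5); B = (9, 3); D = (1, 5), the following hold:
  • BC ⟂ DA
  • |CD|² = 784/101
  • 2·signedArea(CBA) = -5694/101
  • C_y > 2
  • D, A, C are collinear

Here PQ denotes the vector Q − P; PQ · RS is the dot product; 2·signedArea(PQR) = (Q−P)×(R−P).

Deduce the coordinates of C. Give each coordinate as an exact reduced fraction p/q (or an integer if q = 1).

C = (129/101, 225/101)

1. C_x = 129/101  [D, A, C are collinear ∩ BC ⟂ DA]
2. C_y = 225/101  [D, A, C are collinear ∩ BC ⟂ DA]
   → C = (129/101, 225/101)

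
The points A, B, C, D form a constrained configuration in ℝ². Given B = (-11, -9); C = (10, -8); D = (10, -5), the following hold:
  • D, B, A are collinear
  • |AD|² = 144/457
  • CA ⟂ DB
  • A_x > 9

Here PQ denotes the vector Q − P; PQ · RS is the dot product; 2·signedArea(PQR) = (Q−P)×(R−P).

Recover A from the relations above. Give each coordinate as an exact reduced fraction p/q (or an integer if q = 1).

1. A_x = 4318/457  [D, B, A are collinear ∩ CA ⟂ DB]
2. A_y = -2333/457  [D, B, A are collinear ∩ CA ⟂ DB]
   → A = (4318/457, -2333/457)

A = (4318/457, -2333/457)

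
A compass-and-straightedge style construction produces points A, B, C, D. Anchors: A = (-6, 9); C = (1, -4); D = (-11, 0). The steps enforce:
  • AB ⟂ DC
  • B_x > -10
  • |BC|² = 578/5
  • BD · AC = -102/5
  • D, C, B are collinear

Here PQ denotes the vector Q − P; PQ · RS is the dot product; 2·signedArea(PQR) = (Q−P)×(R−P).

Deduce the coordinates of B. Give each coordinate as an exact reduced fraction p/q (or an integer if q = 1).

B = (-46/5, -3/5)

1. B_x = -46/5  [D, C, B are collinear ∩ AB ⟂ DC]
2. B_y = -3/5  [D, C, B are collinear ∩ AB ⟂ DC]
   → B = (-46/5, -3/5)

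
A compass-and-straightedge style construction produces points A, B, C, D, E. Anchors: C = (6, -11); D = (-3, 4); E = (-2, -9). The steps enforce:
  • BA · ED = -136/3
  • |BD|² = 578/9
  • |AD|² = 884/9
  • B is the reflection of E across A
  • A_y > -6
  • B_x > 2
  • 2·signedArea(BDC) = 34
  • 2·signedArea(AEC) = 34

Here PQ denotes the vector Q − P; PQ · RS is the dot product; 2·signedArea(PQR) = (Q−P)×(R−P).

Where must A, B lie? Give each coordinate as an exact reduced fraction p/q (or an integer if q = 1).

A = (1/3, -16/3)
B = (8/3, -5/3)

1. B_x = 8/3  [line 15·x + 9·y + -25 = 0 ∩ |BD|² = 578/9]
2. B_y = -5/3  [line 15·x + 9·y + -25 = 0 ∩ |BD|² = 578/9]
   → B = (8/3, -5/3)
3. A_x = 1/3  [2·signedArea(AEC) = 34 ∩ B is the reflection of E across A]
4. A_y = -16/3  [2·signedArea(AEC) = 34 ∩ B is the reflection of E across A]
   → A = (1/3, -16/3)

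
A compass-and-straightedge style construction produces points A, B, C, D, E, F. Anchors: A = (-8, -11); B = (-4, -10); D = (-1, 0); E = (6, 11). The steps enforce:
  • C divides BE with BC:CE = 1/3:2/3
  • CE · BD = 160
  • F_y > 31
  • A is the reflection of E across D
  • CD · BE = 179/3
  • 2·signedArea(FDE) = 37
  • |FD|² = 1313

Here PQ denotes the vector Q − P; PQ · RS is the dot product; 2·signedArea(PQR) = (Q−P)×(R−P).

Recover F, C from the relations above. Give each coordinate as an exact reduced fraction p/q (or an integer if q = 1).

1. F_x = 16  [line -11·x + 7·y + -48 = 0 ∩ |FD|² = 1313]
2. F_y = 32  [line -11·x + 7·y + -48 = 0 ∩ |FD|² = 1313]
   → F = (16, 32)
3. C_x = -2/3  [C divides BE with BC:CE = 1/3:2/3]
4. C_y = -3  [C divides BE with BC:CE = 1/3:2/3]
   → C = (-2/3, -3)

C = (-2/3, -3)
F = (16, 32)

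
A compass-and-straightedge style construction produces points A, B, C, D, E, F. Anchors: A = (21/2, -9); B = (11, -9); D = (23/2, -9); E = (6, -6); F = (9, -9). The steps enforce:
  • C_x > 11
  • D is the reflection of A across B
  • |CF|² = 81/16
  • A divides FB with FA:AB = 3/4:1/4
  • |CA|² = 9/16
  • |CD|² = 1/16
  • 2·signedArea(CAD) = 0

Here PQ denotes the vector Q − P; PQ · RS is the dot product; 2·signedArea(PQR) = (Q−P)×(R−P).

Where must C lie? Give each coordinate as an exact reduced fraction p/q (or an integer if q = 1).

1. C_y = -9  [2·signedArea(CAD) = 0]
2. C_x = 45/4  [|CA|² = 9/16]
   → C = (45/4, -9)

C = (45/4, -9)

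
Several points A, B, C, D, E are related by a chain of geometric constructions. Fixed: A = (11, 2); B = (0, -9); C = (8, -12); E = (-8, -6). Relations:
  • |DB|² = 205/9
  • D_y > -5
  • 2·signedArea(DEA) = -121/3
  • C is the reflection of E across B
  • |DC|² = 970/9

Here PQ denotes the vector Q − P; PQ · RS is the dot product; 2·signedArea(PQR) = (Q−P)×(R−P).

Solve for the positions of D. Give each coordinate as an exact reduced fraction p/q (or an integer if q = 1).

D = (1, -13/3)

1. D_x = 1  [line -8·x + 19·y + 271/3 = 0 ∩ |DB|² = 205/9]
2. D_y = -13/3  [line -8·x + 19·y + 271/3 = 0 ∩ |DB|² = 205/9]
   → D = (1, -13/3)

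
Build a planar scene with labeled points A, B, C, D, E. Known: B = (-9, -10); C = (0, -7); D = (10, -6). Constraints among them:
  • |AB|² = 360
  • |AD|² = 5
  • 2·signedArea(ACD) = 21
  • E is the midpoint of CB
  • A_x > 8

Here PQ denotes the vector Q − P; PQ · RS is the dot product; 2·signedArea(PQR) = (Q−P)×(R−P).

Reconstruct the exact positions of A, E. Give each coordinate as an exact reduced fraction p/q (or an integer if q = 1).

1. A_x = 9  [line -1·x + 10·y + 49 = 0 ∩ |AB|² = 360]
2. A_y = -4  [line -1·x + 10·y + 49 = 0 ∩ |AB|² = 360]
   → A = (9, -4)
3. E_x = -9/2  [E is the midpoint of CB]
4. E_y = -17/2  [E is the midpoint of CB]
   → E = (-9/2, -17/2)

A = (9, -4)
E = (-9/2, -17/2)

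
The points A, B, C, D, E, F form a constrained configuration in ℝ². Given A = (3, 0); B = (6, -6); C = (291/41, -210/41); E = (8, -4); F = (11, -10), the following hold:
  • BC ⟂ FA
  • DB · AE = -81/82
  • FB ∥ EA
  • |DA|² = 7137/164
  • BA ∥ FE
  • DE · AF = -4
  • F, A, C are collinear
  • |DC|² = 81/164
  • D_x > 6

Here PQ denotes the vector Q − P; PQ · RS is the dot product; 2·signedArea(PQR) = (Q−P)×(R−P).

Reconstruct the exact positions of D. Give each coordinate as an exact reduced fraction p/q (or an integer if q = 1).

1. D_x = 537/82  [DB · AE = -81/82 ∩ DE · AF = -4]
2. D_y = -228/41  [DB · AE = -81/82 ∩ DE · AF = -4]
   → D = (537/82, -228/41)

D = (537/82, -228/41)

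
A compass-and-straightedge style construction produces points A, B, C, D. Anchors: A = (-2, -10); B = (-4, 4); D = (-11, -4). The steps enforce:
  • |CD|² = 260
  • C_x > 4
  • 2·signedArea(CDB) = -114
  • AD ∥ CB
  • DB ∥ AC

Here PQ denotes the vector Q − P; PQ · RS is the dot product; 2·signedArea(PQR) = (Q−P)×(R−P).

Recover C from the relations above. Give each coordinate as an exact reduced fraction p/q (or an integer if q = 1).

C = (5, -2)

1. C_x = 5  [AD ∥ CB ∩ DB ∥ AC]
2. C_y = -2  [AD ∥ CB ∩ DB ∥ AC]
   → C = (5, -2)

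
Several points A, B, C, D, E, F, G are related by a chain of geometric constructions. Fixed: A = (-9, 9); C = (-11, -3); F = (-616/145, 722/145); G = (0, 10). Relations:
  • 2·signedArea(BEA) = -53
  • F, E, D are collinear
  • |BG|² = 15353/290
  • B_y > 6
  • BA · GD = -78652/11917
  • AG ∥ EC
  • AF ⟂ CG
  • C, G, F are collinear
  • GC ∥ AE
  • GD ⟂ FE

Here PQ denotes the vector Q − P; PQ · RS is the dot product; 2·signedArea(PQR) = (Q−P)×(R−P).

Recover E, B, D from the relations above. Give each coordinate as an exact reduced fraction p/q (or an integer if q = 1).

B = (-1921/290, 2027/290)
D = (1932168/1727965, 13890194/1727965)
E = (-20, -4)

1. E_x = -20  [AG ∥ EC ∩ GC ∥ AE]
2. E_y = -4  [AG ∥ EC ∩ GC ∥ AE]
   → E = (-20, -4)
3. D_x = 1932168/1727965  [F, E, D are collinear ∩ GD ⟂ FE]
4. D_y = 13890194/1727965  [F, E, D are collinear ∩ GD ⟂ FE]
   → D = (1932168/1727965, 13890194/1727965)
5. B_x = -1921/290  [BA · GD = -78652/11917 ∩ 2·signedArea(BEA) = -53]
6. B_y = 2027/290  [BA · GD = -78652/11917 ∩ 2·signedArea(BEA) = -53]
   → B = (-1921/290, 2027/290)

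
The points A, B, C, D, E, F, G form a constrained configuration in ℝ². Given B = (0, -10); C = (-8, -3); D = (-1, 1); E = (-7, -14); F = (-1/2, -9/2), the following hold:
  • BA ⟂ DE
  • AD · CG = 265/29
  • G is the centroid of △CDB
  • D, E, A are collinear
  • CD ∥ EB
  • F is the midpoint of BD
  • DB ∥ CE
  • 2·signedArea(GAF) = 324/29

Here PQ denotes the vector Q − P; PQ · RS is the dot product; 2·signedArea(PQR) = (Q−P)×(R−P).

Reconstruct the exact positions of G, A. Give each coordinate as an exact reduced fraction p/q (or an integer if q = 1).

1. G_x = -3  [G is the centroid of △CDB]
2. G_y = -4  [G is the centroid of △CDB]
   → G = (-3, -4)
3. A_x = -135/29  [D, E, A are collinear ∩ BA ⟂ DE]
4. A_y = -236/29  [D, E, A are collinear ∩ BA ⟂ DE]
   → A = (-135/29, -236/29)

A = (-135/29, -236/29)
G = (-3, -4)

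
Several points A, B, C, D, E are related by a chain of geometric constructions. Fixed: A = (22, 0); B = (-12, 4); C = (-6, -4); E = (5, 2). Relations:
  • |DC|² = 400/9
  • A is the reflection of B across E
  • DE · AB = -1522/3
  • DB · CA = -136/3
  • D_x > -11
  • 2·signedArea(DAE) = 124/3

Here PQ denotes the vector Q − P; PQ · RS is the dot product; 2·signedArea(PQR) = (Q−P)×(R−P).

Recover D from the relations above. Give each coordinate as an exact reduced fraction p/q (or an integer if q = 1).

D = (-10, 4/3)

1. D_x = -10  [DB · CA = -136/3 ∩ 2·signedArea(DAE) = 124/3]
2. D_y = 4/3  [DB · CA = -136/3 ∩ 2·signedArea(DAE) = 124/3]
   → D = (-10, 4/3)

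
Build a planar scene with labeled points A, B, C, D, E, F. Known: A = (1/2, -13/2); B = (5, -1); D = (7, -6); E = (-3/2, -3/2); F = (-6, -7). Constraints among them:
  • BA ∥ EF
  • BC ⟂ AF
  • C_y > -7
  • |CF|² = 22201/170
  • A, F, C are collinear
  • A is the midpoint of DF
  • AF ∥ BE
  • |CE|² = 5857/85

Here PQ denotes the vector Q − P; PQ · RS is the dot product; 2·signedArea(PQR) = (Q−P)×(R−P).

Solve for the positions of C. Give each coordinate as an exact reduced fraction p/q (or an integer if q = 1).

C = (917/170, -1041/170)

1. C_x = 917/170  [A, F, C are collinear ∩ BC ⟂ AF]
2. C_y = -1041/170  [A, F, C are collinear ∩ BC ⟂ AF]
   → C = (917/170, -1041/170)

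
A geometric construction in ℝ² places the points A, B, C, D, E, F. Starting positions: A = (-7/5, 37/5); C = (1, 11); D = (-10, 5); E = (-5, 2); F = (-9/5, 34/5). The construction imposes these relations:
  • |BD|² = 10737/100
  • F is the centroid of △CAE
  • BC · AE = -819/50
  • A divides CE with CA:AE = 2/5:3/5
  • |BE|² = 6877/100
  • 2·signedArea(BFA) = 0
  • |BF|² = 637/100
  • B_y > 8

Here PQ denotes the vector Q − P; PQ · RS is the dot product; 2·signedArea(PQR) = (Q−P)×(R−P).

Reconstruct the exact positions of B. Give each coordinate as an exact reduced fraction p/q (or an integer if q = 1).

1. B_x = -2/5  [2·signedArea(BFA) = 0 ∩ BC · AE = -819/50]
2. B_y = 89/10  [2·signedArea(BFA) = 0 ∩ BC · AE = -819/50]
   → B = (-2/5, 89/10)

B = (-2/5, 89/10)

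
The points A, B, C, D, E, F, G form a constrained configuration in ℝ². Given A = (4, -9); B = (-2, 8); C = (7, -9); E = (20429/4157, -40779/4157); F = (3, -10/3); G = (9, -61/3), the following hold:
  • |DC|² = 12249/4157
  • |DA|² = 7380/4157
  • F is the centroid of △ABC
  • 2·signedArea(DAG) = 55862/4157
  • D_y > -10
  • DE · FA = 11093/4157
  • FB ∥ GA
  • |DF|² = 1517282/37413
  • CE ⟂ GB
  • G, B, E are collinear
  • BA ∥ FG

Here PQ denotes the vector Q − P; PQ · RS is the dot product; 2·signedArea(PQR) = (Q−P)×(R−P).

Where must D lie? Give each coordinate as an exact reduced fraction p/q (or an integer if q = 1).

D = (22052/4157, -38535/4157)

1. D_x = 22052/4157  [2·signedArea(DAG) = 55862/4157 ∩ DE · FA = 11093/4157]
2. D_y = -38535/4157  [2·signedArea(DAG) = 55862/4157 ∩ DE · FA = 11093/4157]
   → D = (22052/4157, -38535/4157)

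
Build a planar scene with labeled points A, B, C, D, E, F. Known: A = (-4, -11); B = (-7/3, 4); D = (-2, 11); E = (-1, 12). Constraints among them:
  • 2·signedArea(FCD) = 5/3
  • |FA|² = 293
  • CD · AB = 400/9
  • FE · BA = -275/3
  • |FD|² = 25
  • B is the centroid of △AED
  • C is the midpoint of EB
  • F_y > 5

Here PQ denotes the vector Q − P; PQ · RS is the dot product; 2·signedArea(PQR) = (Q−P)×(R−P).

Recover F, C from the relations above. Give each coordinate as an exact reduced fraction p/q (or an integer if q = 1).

C = (-5/3, 8)
F = (-2, 6)

1. C_x = -5/3  [C is the midpoint of EB]
2. C_y = 8  [C is the midpoint of EB]
   → C = (-5/3, 8)
3. F_x = -2  [2·signedArea(FCD) = 5/3 ∩ FE · BA = -275/3]
4. F_y = 6  [2·signedArea(FCD) = 5/3 ∩ FE · BA = -275/3]
   → F = (-2, 6)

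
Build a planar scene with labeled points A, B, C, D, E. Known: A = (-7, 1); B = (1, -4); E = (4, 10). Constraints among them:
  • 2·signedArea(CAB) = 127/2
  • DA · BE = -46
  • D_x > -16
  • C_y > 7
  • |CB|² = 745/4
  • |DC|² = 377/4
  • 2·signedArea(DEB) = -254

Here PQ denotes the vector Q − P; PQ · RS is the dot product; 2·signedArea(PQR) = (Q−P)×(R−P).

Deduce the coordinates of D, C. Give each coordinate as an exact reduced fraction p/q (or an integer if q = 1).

1. D_x = -15  [DA · BE = -46 ∩ 2·signedArea(DEB) = -254]
2. D_y = 6  [DA · BE = -46 ∩ 2·signedArea(DEB) = -254]
   → D = (-15, 6)
3. C_x = -11/2  [line 5·x + 8·y + -73/2 = 0 ∩ |CB|² = 745/4]
4. C_y = 8  [line 5·x + 8·y + -73/2 = 0 ∩ |CB|² = 745/4]
   → C = (-11/2, 8)

C = (-11/2, 8)
D = (-15, 6)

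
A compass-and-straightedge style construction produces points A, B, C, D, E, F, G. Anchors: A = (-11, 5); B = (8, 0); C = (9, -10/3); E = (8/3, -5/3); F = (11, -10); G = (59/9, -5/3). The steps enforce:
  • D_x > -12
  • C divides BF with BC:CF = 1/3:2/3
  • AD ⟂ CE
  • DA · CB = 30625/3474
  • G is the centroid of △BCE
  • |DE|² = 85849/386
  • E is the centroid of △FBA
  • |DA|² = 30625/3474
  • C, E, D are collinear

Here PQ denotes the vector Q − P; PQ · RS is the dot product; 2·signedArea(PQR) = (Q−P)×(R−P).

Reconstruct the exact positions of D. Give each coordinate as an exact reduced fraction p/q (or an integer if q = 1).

D = (-13613/1158, 2465/1158)

1. D_x = -13613/1158  [C, E, D are collinear ∩ AD ⟂ CE]
2. D_y = 2465/1158  [C, E, D are collinear ∩ AD ⟂ CE]
   → D = (-13613/1158, 2465/1158)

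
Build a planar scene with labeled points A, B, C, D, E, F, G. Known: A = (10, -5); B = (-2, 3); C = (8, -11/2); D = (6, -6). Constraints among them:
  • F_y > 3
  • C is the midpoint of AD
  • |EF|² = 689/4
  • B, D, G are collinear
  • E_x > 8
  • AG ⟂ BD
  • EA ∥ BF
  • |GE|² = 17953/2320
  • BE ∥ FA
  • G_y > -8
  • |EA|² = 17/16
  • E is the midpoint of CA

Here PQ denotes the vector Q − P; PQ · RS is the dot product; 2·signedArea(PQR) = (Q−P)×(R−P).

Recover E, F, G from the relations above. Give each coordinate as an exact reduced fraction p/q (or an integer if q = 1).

E = (9, -21/4)
F = (-1, 13/4)
G = (1054/145, -1077/145)

1. E_x = 9  [E is the midpoint of CA]
2. E_y = -21/4  [E is the midpoint of CA]
   → E = (9, -21/4)
3. F_x = -1  [BE ∥ FA ∩ EA ∥ BF]
4. F_y = 13/4  [BE ∥ FA ∩ EA ∥ BF]
   → F = (-1, 13/4)
5. G_x = 1054/145  [B, D, G are collinear ∩ AG ⟂ BD]
6. G_y = -1077/145  [B, D, G are collinear ∩ AG ⟂ BD]
   → G = (1054/145, -1077/145)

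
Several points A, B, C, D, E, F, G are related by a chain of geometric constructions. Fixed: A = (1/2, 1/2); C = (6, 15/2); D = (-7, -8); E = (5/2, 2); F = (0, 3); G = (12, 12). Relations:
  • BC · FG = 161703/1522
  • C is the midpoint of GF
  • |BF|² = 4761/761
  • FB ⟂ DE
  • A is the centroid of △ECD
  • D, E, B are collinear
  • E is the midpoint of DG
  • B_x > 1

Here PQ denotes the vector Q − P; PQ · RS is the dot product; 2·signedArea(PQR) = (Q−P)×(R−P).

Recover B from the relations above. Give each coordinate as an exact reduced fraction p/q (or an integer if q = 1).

B = (1380/761, 972/761)

1. B_x = 1380/761  [D, E, B are collinear ∩ FB ⟂ DE]
2. B_y = 972/761  [D, E, B are collinear ∩ FB ⟂ DE]
   → B = (1380/761, 972/761)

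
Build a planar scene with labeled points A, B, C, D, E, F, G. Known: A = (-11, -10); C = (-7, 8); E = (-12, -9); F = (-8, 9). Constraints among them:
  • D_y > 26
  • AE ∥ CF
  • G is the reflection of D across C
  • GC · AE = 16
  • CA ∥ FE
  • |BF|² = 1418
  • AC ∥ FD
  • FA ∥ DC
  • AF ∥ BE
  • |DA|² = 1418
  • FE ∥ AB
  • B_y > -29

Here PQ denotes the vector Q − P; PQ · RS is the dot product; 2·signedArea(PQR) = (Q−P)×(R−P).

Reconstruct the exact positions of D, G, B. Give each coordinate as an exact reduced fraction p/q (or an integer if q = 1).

1. D_x = -4  [FA ∥ DC ∩ AC ∥ FD]
2. D_y = 27  [FA ∥ DC ∩ AC ∥ FD]
   → D = (-4, 27)
3. G_x = -10  [G is the reflection of D across C]
4. G_y = -11  [G is the reflection of D across C]
   → G = (-10, -11)
5. B_x = -15  [AF ∥ BE ∩ FE ∥ AB]
6. B_y = -28  [AF ∥ BE ∩ FE ∥ AB]
   → B = (-15, -28)

B = (-15, -28)
D = (-4, 27)
G = (-10, -11)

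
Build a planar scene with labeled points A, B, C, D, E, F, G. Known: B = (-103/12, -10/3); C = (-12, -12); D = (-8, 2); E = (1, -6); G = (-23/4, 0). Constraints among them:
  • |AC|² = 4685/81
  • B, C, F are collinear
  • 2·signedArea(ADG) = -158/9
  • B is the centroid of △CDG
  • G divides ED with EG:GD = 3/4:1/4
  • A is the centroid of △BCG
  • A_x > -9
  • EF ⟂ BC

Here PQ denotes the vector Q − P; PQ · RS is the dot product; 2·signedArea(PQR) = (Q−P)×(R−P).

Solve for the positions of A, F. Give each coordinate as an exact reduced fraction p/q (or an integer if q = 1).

1. A_x = -79/9  [A is the centroid of △BCG]
2. A_y = -46/9  [A is the centroid of △BCG]
   → A = (-79/9, -46/9)
3. F_x = -102527/12497  [B, C, F are collinear ∩ EF ⟂ BC]
4. F_y = -29636/12497  [B, C, F are collinear ∩ EF ⟂ BC]
   → F = (-102527/12497, -29636/12497)

A = (-79/9, -46/9)
F = (-102527/12497, -29636/12497)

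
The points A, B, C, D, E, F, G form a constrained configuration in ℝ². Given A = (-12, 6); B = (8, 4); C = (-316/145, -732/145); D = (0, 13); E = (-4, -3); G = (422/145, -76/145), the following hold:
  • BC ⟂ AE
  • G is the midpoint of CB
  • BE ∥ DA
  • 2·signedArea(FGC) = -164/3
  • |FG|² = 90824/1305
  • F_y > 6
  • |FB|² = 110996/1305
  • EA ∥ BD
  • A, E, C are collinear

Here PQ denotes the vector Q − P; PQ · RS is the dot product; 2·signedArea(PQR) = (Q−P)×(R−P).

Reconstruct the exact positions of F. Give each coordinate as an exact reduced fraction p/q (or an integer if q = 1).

1. F_x = -316/435  [line 656/145·x + -738/145·y + 16892/435 = 0 ∩ |FG|² = 90824/1305]
2. F_y = 3038/435  [line 656/145·x + -738/145·y + 16892/435 = 0 ∩ |FG|² = 90824/1305]
   → F = (-316/435, 3038/435)

F = (-316/435, 3038/435)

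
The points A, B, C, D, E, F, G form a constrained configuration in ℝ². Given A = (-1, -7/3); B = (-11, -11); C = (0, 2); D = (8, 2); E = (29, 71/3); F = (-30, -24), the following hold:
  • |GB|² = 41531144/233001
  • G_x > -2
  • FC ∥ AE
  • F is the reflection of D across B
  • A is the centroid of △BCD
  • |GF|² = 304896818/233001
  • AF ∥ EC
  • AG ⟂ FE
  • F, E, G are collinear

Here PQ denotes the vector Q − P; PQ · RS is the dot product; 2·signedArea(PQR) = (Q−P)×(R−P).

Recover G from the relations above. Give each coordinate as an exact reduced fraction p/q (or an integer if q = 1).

1. G_x = -48197/25889  [F, E, G are collinear ∩ AG ⟂ FE]
2. G_y = -98387/77667  [F, E, G are collinear ∩ AG ⟂ FE]
   → G = (-48197/25889, -98387/77667)

G = (-48197/25889, -98387/77667)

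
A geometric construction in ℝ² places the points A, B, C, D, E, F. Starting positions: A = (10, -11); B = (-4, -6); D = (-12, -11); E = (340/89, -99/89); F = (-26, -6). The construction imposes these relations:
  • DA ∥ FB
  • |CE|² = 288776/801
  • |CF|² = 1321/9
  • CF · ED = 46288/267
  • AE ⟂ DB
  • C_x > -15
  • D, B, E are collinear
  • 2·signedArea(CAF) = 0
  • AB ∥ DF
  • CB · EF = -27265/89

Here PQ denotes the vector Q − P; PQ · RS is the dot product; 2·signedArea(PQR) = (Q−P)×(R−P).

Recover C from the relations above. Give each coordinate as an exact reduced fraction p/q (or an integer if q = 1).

C = (-14, -23/3)

1. C_x = -14  [2·signedArea(CAF) = 0 ∩ CF · ED = 46288/267]
2. C_y = -23/3  [2·signedArea(CAF) = 0 ∩ CF · ED = 46288/267]
   → C = (-14, -23/3)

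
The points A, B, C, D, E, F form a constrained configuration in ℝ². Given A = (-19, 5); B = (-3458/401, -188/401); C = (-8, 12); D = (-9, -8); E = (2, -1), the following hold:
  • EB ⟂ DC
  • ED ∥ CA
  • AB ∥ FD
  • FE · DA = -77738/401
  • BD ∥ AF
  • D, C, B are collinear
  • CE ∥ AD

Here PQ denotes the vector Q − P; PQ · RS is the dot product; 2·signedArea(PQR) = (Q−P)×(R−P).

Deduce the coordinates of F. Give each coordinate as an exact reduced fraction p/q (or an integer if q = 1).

1. F_x = -7770/401  [AB ∥ FD ∩ BD ∥ AF]
2. F_y = -1015/401  [AB ∥ FD ∩ BD ∥ AF]
   → F = (-7770/401, -1015/401)

F = (-7770/401, -1015/401)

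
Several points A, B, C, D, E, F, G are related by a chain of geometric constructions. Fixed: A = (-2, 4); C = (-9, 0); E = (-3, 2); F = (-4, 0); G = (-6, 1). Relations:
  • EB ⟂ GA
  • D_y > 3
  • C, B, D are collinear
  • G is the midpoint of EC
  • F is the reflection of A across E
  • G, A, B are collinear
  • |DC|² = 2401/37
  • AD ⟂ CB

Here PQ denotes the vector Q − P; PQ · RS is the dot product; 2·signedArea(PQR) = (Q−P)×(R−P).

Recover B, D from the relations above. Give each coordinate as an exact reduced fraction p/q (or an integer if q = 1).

1. B_x = -18/5  [G, A, B are collinear ∩ EB ⟂ GA]
2. B_y = 14/5  [G, A, B are collinear ∩ EB ⟂ GA]
   → B = (-18/5, 14/5)
3. D_x = -342/185  [C, B, D are collinear ∩ AD ⟂ CB]
4. D_y = 686/185  [C, B, D are collinear ∩ AD ⟂ CB]
   → D = (-342/185, 686/185)

B = (-18/5, 14/5)
D = (-342/185, 686/185)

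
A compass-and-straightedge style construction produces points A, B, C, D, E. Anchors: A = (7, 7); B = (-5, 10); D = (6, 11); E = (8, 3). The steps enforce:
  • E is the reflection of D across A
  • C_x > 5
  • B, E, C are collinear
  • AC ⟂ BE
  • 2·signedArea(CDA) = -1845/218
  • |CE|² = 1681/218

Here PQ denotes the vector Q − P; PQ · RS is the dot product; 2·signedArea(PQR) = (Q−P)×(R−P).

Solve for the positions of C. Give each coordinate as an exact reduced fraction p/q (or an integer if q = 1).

C = (1211/218, 941/218)

1. C_x = 1211/218  [B, E, C are collinear ∩ AC ⟂ BE]
2. C_y = 941/218  [B, E, C are collinear ∩ AC ⟂ BE]
   → C = (1211/218, 941/218)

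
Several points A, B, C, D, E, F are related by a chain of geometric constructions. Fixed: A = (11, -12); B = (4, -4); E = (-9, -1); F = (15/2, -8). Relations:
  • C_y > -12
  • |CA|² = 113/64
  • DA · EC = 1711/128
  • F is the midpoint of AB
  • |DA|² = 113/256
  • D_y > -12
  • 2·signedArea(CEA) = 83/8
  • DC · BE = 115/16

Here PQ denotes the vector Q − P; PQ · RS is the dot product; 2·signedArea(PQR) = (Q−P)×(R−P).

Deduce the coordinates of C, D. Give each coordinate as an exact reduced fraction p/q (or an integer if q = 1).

1. C_x = 81/8  [line 11·x + 20·y + 869/8 = 0 ∩ |CA|² = 113/64]
2. C_y = -11  [line 11·x + 20·y + 869/8 = 0 ∩ |CA|² = 113/64]
   → C = (81/8, -11)
3. D_x = 169/16  [DA · EC = 1711/128 ∩ DC · BE = 115/16]
4. D_y = -23/2  [DA · EC = 1711/128 ∩ DC · BE = 115/16]
   → D = (169/16, -23/2)

C = (81/8, -11)
D = (169/16, -23/2)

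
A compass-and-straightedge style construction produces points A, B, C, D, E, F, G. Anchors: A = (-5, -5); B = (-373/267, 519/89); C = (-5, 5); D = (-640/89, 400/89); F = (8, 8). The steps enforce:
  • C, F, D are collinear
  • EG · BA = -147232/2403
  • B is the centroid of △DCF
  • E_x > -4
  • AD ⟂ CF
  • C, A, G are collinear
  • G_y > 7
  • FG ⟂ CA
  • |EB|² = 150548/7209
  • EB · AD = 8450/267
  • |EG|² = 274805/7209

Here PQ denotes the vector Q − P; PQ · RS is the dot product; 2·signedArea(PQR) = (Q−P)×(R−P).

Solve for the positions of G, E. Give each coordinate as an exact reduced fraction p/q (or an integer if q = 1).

E = (-3043/801, 173/89)
G = (-5, 8)

1. G_x = -5  [C, A, G are collinear ∩ FG ⟂ CA]
2. G_y = 8  [C, A, G are collinear ∩ FG ⟂ CA]
   → G = (-5, 8)
3. E_x = -3043/801  [EB · AD = 8450/267 ∩ EG · BA = -147232/2403]
4. E_y = 173/89  [EB · AD = 8450/267 ∩ EG · BA = -147232/2403]
   → E = (-3043/801, 173/89)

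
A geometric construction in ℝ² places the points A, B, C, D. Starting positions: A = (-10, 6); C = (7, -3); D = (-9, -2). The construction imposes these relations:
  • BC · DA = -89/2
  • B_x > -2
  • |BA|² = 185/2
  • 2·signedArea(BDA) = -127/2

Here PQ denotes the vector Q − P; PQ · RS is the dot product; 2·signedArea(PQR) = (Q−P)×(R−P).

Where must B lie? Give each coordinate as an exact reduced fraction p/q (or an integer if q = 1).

B = (-3/2, 3/2)

1. B_x = -3/2  [2·signedArea(BDA) = -127/2 ∩ BC · DA = -89/2]
2. B_y = 3/2  [2·signedArea(BDA) = -127/2 ∩ BC · DA = -89/2]
   → B = (-3/2, 3/2)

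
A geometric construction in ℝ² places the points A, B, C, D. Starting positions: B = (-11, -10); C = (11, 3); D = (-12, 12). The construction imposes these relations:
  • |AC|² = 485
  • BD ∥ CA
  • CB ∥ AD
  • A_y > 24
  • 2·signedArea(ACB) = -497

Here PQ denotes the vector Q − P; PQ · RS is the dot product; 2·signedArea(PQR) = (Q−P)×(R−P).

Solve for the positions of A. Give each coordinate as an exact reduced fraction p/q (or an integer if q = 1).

A = (10, 25)

1. A_x = 10  [CB ∥ AD ∩ BD ∥ CA]
2. A_y = 25  [CB ∥ AD ∩ BD ∥ CA]
   → A = (10, 25)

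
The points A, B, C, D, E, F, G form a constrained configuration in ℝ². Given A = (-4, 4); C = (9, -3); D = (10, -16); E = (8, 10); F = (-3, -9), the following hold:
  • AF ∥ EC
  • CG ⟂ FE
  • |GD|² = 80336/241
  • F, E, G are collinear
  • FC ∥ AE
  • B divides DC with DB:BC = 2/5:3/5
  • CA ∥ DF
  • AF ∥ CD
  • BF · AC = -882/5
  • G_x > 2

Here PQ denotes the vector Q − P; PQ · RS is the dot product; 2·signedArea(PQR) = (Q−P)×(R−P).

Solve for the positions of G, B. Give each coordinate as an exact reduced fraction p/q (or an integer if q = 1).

B = (48/5, -54/5)
G = (630/241, 168/241)

1. G_x = 630/241  [F, E, G are collinear ∩ CG ⟂ FE]
2. G_y = 168/241  [F, E, G are collinear ∩ CG ⟂ FE]
   → G = (630/241, 168/241)
3. B_x = 48/5  [B divides DC with DB:BC = 2/5:3/5]
4. B_y = -54/5  [B divides DC with DB:BC = 2/5:3/5]
   → B = (48/5, -54/5)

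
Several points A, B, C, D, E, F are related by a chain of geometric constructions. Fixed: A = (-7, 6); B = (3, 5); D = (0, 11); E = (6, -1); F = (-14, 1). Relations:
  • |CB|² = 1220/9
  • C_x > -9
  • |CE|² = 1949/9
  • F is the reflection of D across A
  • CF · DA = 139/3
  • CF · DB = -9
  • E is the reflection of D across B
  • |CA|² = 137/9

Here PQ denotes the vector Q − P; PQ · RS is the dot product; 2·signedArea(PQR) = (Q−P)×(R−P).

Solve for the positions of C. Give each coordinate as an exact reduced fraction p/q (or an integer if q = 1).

C = (-25/3, 7/3)

1. C_x = -25/3  [CF · DB = -9 ∩ CF · DA = 139/3]
2. C_y = 7/3  [CF · DB = -9 ∩ CF · DA = 139/3]
   → C = (-25/3, 7/3)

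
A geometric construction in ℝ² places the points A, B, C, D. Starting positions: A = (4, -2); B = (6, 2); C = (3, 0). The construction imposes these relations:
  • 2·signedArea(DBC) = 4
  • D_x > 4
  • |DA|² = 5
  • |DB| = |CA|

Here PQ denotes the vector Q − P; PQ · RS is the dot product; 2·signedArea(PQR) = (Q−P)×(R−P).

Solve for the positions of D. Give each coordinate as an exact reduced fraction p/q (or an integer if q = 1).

1. D_x = 5  [line 2·x + -3·y + -10 = 0 ∩ |DA|² = 5]
2. D_y = 0  [line 2·x + -3·y + -10 = 0 ∩ |DA|² = 5]
   → D = (5, 0)

D = (5, 0)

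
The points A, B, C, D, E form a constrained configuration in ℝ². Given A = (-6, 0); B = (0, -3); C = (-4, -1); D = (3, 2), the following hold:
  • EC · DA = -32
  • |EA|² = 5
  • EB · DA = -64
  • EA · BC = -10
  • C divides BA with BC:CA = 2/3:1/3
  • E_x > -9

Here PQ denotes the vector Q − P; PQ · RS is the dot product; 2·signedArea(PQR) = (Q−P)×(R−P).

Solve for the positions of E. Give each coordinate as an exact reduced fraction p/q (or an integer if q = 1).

E = (-8, 1)

1. E_x = -8  [EB · DA = -64 ∩ EA · BC = -10]
2. E_y = 1  [EB · DA = -64 ∩ EA · BC = -10]
   → E = (-8, 1)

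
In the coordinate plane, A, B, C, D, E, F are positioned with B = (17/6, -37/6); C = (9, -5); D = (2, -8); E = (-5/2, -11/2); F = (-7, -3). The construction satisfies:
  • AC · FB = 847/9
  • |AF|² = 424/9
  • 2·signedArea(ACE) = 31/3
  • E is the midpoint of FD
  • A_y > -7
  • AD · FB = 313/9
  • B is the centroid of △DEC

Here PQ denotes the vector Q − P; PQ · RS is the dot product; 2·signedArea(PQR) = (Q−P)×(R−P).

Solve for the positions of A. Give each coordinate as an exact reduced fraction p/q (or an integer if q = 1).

A = (-1, -19/3)

1. A_x = -1  [AC · FB = 847/9 ∩ 2·signedArea(ACE) = 31/3]
2. A_y = -19/3  [AC · FB = 847/9 ∩ 2·signedArea(ACE) = 31/3]
   → A = (-1, -19/3)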